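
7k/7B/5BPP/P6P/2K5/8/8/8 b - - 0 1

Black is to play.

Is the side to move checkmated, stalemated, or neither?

checkmate

Black to move; black king on h8.
In check: yes, from the white bishop on f6.
King squares — g7: attacked by Bf6; h7: attacked by Pg6; g8: attacked by Bh7.
Legal moves for Black: none.
In check with no legal moves → checkmate.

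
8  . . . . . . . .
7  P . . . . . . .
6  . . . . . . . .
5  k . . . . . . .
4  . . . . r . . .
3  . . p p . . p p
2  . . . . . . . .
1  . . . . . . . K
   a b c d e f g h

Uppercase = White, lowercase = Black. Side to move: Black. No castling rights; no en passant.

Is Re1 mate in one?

yes

After Re1: white king on h1; in check: yes, from the black rook on e1.
King squares — g1: attacked by Re1; g2: attacked by Ph3; h2: attacked by Pg3.
White has no legal moves → checkmate.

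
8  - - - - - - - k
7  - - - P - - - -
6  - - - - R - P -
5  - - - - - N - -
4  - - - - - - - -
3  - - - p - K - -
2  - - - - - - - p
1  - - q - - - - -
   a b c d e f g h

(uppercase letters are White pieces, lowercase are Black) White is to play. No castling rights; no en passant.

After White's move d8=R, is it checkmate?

After d8=R: black king on h8; in check: yes, from the white rook on d8.
King squares — g7: attacked by Nf5; h7: attacked by Pg6; g8: attacked by Rd8.
Black has no legal moves → checkmate.

yes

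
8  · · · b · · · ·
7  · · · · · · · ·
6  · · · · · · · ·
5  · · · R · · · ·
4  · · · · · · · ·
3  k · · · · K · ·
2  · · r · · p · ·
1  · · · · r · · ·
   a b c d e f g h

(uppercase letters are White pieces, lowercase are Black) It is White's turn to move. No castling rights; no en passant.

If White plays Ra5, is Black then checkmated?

After Ra5: black king on a3; in check: yes, from the white rook on a5.
Black has 4 legal replies: Kb4, Kb3, Kb2, Bxa5.
In check but a legal move exists → not checkmate.

no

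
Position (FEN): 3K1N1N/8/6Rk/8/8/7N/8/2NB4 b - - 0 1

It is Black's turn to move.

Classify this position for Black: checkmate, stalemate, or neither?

Black to move; black king on h6.
In check: yes, from the white rook on g6.
King squares — g5: attacked by Nh3; h5: attacked by Bd1; g6: attacked by Nf8; g7: attacked by Rg6; h7: attacked by Nf8.
Legal moves for Black: none.
In check with no legal moves → checkmate.

checkmate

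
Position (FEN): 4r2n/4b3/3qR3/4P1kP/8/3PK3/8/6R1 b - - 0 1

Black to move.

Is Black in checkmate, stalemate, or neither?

Black to move; black king on g5.
In check: yes, from the white rook on g1.
Legal moves for Black: Kxh5, Kf5, Kh4.
Black is in check but has 3 legal moves → neither.

neither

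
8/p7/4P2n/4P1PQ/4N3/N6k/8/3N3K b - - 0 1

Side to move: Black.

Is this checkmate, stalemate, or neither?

checkmate

Black to move; black king on h3.
In check: yes, from the white queen on h5.
King squares — g2: attacked by Kh1; h2: attacked by Kh1; g3: attacked by Ne4; g4: attacked by Qh5; h4: attacked by Qh5.
Legal moves for Black: none.
In check with no legal moves → checkmate.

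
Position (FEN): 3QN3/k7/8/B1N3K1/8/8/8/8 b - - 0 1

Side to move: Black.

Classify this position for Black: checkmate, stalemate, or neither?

Black to move; black king on a7.
In check: no.
King squares — a6: attacked by Nc5; b6: attacked by Ba5; b7: attacked by Nc5; a8: attacked by Qd8; b8: attacked by Qd8.
Legal moves for Black: none.
Not in check and no legal moves → stalemate.

stalemate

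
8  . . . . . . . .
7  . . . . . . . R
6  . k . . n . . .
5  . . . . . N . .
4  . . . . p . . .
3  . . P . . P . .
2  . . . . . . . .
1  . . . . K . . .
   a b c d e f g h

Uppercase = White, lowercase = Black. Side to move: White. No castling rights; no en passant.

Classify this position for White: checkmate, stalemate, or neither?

White to move; white king on e1.
In check: no.
Legal moves for White include: Rh8, Rg7, Rf7, Re7, Rd7, Rc7, Rb7+, Ra7, Rh6, Rh5, Rh4, Rh3, Rh2, Rh1, Ng7, Ne7, Nh6, Nd6, ... (list truncated; more exist).
White has legal moves and is not in check → neither.

neither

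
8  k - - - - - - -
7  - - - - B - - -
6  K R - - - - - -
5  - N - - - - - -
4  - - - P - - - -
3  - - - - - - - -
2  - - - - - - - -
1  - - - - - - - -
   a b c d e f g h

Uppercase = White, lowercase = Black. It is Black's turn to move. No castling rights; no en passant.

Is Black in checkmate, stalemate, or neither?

Black to move; black king on a8.
In check: no.
King squares — a7: attacked by Nb5; b7: attacked by Ka6; b8: attacked by Rb6.
Legal moves for Black: none.
Not in check and no legal moves → stalemate.

stalemate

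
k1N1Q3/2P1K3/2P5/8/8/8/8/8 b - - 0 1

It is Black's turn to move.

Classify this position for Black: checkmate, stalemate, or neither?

Black to move; black king on a8.
In check: no.
King squares — a7: attacked by Nc8; b7: attacked by Pc6; b8: attacked by Pc7.
Legal moves for Black: none.
Not in check and no legal moves → stalemate.

stalemate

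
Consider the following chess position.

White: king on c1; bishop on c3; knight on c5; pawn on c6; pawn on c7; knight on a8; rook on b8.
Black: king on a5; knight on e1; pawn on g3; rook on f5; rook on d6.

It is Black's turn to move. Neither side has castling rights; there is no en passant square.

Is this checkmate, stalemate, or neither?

Black to move; black king on a5.
In check: yes, from the white bishop on c3.
King squares — a4: attacked by Nc5; b4: attacked by Bc3; b5: attacked by Rb8; a6: attacked by Nc5; b6: attacked by Na8.
Legal moves for Black: none.
In check with no legal moves → checkmate.

checkmate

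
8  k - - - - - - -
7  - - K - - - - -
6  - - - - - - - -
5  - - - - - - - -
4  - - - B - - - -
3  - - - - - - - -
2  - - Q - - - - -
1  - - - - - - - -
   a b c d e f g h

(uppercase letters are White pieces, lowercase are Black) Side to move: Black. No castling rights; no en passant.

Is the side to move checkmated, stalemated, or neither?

Black to move; black king on a8.
In check: no.
King squares — a7: attacked by Bd4; b7: attacked by Kc7; b8: attacked by Kc7.
Legal moves for Black: none.
Not in check and no legal moves → stalemate.

stalemate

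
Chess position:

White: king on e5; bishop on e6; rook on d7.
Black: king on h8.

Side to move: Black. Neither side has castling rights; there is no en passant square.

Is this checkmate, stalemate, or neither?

stalemate

Black to move; black king on h8.
In check: no.
King squares — g7: attacked by Rd7; h7: attacked by Rd7; g8: attacked by Be6.
Legal moves for Black: none.
Not in check and no legal moves → stalemate.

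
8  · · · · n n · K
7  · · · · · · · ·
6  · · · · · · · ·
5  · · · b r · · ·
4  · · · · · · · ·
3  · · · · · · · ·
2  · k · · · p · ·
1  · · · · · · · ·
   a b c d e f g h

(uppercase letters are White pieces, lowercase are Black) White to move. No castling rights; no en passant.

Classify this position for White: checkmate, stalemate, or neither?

White to move; white king on h8.
In check: no.
King squares — g7: attacked by Ne8; h7: attacked by Nf8; g8: attacked by Bd5.
Legal moves for White: none.
Not in check and no legal moves → stalemate.

stalemate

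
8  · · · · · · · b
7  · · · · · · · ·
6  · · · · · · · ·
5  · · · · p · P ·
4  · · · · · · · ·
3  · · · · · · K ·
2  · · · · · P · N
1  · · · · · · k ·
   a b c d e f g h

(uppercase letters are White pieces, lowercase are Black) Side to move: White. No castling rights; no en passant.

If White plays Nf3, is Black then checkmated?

After Nf3: black king on g1; in check: yes, from the white knight on f3.
Black has 2 legal replies: Kh1, Kf1.
In check but a legal move exists → not checkmate.

no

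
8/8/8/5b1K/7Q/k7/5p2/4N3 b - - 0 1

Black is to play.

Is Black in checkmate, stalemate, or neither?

neither

Black to move; black king on a3.
In check: no.
Legal moves for Black include: Bc8, Bh7, Bd7, Bg6+, Be6, Bg4+, Be4, Bh3, Bd3, Bc2, Bb1, Kb3, Kb2, Ka2, fxe1=Q, fxe1=R, fxe1=B, fxe1=N, ... (list truncated; more exist).
Black has legal moves and is not in check → neither.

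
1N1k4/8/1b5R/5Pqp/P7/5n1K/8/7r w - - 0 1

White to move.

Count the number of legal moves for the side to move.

White to move; king on h3.
In check: yes, from the black rook on h1.
Legal moves: none.
Count: 0.

0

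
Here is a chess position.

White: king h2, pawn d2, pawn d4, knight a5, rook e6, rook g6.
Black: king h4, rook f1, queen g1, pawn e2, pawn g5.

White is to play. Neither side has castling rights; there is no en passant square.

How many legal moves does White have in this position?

0

White to move; king on h2.
In check: yes, from the black queen on g1.
Legal moves: none.
Count: 0.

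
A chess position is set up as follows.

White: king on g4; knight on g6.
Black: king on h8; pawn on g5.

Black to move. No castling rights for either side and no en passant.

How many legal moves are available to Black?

Black to move; king on h8.
In check: yes, from the white knight on g6.
Legal moves: Kg8, Kh7, Kg7.
Count: 3.

3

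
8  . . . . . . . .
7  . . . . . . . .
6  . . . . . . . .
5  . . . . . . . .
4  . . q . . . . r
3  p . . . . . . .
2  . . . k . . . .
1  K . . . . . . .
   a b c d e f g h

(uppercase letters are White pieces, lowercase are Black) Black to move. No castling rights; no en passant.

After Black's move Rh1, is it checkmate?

After Rh1: white king on a1; in check: yes, from the black rook on h1.
King squares — b1: attacked by Rh1; a2: attacked by Qc4; b2: attacked by Pa3.
White has no legal moves → checkmate.

yes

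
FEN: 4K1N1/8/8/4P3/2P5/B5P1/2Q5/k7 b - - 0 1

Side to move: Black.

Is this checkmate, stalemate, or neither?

stalemate

Black to move; black king on a1.
In check: no.
King squares — b1: attacked by Qc2; a2: attacked by Qc2; b2: attacked by Qc2.
Legal moves for Black: none.
Not in check and no legal moves → stalemate.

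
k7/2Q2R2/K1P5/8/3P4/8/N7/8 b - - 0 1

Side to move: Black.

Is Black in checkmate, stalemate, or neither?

Black to move; black king on a8.
In check: no.
King squares — a7: attacked by Ka6; b7: attacked by Ka6; b8: attacked by Qc7.
Legal moves for Black: none.
Not in check and no legal moves → stalemate.

stalemate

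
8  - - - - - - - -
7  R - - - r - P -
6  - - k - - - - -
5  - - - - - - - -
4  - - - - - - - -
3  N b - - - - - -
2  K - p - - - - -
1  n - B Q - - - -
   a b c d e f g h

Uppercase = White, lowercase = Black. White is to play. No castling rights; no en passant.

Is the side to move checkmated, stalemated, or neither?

White to move; white king on a2.
In check: yes, from the black bishop on b3.
Legal moves for White: Kb2, Kxa1.
White is in check but has 2 legal moves → neither.

neither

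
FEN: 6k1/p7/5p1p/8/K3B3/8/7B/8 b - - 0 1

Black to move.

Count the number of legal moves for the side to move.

8

Black to move; king on g8.
In check: no.
Legal moves: Kh8, Kf8, Kg7, Kf7, a6, h5, f5, a5.
Count: 8.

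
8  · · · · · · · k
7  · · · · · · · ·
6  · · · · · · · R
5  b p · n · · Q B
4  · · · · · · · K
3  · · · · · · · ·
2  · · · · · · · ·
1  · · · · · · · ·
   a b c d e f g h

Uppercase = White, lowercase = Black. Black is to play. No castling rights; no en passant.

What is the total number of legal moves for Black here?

Black to move; king on h8.
In check: yes, from the white rook on h6.
Legal moves: none.
Count: 0.

0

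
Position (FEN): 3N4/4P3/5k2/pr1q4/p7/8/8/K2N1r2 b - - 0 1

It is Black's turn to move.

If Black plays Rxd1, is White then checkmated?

After Rxd1: white king on a1; in check: yes, from the black rook on d1.
King squares — b1: attacked by Rd1; a2: attacked by Qd5; b2: attacked by Rb5.
White has no legal moves → checkmate.

yes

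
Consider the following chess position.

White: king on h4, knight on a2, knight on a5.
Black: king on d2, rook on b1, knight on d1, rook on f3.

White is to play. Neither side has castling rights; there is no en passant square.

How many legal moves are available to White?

White to move; king on h4.
In check: no.
Legal moves: Nb7, Nc6, Nc4+, Nb3+, Kh5, Kg5, Kg4, Nb4, Nc3, Nc1.
Count: 10.

10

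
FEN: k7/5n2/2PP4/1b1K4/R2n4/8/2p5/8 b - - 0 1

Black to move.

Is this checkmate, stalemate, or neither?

neither

Black to move; black king on a8.
In check: yes, from the white rook on a4.
Legal moves for Black: Kb8, Ba6, Bxa4.
Black is in check but has 3 legal moves → neither.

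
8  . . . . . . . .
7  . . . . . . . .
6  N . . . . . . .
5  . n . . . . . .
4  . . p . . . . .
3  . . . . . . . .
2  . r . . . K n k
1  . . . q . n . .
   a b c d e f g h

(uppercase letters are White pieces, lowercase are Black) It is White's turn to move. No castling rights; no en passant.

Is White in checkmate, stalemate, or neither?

checkmate

White to move; white king on f2.
In check: yes, from the black rook on b2.
King squares — e1: attacked by Qd1; f1: attacked by Qd1; g1: attacked by Kh2; e2: attacked by Qd1; g2: attacked by Rb2; e3: attacked by Nf1; f3: attacked by Qd1; g3: attacked by Nf1.
Legal moves for White: none.
In check with no legal moves → checkmate.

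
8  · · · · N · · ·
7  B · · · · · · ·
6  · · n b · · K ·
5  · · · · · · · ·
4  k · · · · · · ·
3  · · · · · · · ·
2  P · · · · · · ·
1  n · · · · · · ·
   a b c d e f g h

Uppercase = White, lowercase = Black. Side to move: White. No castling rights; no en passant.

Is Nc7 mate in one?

no

After Nc7: black king on a4; in check: no.
Black is not in check, so this cannot be checkmate.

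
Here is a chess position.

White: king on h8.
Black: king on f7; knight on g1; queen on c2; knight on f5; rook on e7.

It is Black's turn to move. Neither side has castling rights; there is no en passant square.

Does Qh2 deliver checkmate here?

yes

After Qh2: white king on h8; in check: yes, from the black queen on h2.
King squares — g7: attacked by Nf5; h7: attacked by Qh2; g8: attacked by Kf7.
White has no legal moves → checkmate.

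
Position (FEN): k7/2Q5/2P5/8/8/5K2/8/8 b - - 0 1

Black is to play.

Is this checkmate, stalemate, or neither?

Black to move; black king on a8.
In check: no.
King squares — a7: attacked by Qc7; b7: attacked by Pc6; b8: attacked by Qc7.
Legal moves for Black: none.
Not in check and no legal moves → stalemate.

stalemate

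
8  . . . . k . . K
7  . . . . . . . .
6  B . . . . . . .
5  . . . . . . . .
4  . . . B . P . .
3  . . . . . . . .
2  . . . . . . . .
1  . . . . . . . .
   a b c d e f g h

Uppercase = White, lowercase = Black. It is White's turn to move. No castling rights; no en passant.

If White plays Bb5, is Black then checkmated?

no

After Bb5: black king on e8; in check: yes, from the white bishop on b5.
Black has 4 legal replies: Kf8, Kd8, Kf7, Ke7.
In check but a legal move exists → not checkmate.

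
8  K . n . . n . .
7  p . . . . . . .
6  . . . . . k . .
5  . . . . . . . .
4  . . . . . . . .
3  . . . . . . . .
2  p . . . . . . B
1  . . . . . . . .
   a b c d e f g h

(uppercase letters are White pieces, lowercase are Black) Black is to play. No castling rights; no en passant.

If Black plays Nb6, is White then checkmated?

After Nb6: white king on a8; in check: yes, from the black knight on b6.
White has 3 legal replies: Kb8, Kb7, Kxa7.
In check but a legal move exists → not checkmate.

no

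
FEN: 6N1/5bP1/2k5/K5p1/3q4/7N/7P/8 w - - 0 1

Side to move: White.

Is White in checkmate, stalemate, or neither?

White to move; white king on a5.
In check: no.
Legal moves for White: Ne7+, Nh6, Nf6, Ka6, Nxg5, Nf4, Nf2, Ng1.
White has 8 legal moves and is not in check → neither.

neither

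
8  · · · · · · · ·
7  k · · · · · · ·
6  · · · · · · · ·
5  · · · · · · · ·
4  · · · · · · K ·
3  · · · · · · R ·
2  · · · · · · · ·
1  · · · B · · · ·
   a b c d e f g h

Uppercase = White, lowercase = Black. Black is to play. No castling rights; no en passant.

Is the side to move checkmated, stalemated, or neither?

Black to move; black king on a7.
In check: no.
Legal moves for Black: Kb8, Ka8, Kb7, Kb6, Ka6.
Black has 5 legal moves and is not in check → neither.

neither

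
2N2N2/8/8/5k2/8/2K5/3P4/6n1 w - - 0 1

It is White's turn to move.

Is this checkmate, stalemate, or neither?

neither

White to move; white king on c3.
In check: no.
Legal moves for White: Nh7, Nd7, Ng6, Ne6, Ne7+, Na7, Nd6+, Nb6, Kd4, Kc4, Kb4, Kd3, Kb3, Kc2, Kb2, d3, d4.
White has 17 legal moves and is not in check → neither.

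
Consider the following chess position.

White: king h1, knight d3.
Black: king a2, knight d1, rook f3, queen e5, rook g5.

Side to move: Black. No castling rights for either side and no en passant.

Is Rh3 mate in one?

yes

After Rh3: white king on h1; in check: yes, from the black rook on h3.
King squares — g1: attacked by Rg5; g2: attacked by Rg5; h2: attacked by Rh3.
White has no legal moves → checkmate.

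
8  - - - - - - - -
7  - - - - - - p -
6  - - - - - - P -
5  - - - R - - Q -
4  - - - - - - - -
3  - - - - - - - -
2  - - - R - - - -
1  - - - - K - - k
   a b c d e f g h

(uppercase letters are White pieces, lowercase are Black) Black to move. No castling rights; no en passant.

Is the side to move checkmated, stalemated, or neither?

Black to move; black king on h1.
In check: no.
King squares — g1: attacked by Qg5; g2: attacked by Rd2; h2: attacked by Rd2.
Legal moves for Black: none.
Not in check and no legal moves → stalemate.

stalemate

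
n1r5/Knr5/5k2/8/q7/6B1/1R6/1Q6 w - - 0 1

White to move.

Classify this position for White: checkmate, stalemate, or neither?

White to move; white king on a7.
In check: yes, from the black queen on a4.
King squares — a6: attacked by Qa4; b6: attacked by Na8; b7: attacked by Rc7; a8: attacked by Qa4; b8: attacked by Rc8.
Legal moves for White: none.
In check with no legal moves → checkmate.

checkmate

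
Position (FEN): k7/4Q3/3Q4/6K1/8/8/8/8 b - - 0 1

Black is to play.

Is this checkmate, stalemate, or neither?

Black to move; black king on a8.
In check: no.
King squares — a7: attacked by Qe7; b7: attacked by Qe7; b8: attacked by Qd6.
Legal moves for Black: none.
Not in check and no legal moves → stalemate.

stalemate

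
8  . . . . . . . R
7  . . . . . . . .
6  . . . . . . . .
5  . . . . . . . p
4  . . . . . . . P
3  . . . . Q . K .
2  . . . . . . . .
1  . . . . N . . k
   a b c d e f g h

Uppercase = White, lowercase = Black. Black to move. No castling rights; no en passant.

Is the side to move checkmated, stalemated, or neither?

Black to move; black king on h1.
In check: no.
King squares — g1: attacked by Qe3; g2: attacked by Ne1; h2: attacked by Kg3.
Legal moves for Black: none.
Not in check and no legal moves → stalemate.

stalemate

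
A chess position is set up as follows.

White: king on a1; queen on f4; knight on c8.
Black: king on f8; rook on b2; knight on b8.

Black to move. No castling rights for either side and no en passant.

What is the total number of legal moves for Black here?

Black to move; king on f8.
In check: yes, from the white queen on f4.
Legal moves: Kg8, Ke8, Kg7.
Count: 3.

3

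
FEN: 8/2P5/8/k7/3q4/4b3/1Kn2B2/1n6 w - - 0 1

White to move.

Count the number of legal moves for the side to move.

White to move; king on b2.
In check: yes, from the black queen on d4.
Legal moves: Kb3, Kxc2, Ka2, Kxb1.
Count: 4.

4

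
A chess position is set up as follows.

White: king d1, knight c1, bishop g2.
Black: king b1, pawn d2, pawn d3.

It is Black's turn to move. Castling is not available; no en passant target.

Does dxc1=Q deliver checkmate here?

yes

After dxc1=Q: white king on d1; in check: yes, from the black queen on c1.
King squares — c1: attacked by Kb1; e1: attacked by Qc1; c2: attacked by Kb1; d2: attacked by Qc1; e2: attacked by Pd3.
White has no legal moves → checkmate.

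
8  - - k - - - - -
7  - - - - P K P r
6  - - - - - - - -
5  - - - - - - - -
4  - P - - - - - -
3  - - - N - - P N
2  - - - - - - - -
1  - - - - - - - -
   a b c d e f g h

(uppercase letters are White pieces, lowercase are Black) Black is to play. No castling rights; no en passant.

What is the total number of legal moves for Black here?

10

Black to move; king on c8.
In check: no.
Legal moves: Kb8, Kd7, Kc7, Kb7, Rh8, Rxg7+, Rh6, Rh5, Rh4, Rxh3.
Count: 10.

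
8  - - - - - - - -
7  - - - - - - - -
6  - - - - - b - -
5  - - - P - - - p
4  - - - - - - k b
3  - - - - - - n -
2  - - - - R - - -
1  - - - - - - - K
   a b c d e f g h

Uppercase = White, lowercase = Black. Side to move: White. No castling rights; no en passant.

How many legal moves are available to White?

3

White to move; king on h1.
In check: yes, from the black knight on g3.
Legal moves: Kh2, Kg2, Kg1.
Count: 3.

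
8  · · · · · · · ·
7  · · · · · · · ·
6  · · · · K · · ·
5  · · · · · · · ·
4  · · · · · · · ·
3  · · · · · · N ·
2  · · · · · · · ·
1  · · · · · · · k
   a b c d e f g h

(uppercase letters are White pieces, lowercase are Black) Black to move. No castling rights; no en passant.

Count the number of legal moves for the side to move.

Black to move; king on h1.
In check: yes, from the white knight on g3.
Legal moves: Kh2, Kg2, Kg1.
Count: 3.

3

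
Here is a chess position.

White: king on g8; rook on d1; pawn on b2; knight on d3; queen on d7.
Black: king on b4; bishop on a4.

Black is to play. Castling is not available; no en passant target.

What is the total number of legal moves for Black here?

Black to move; king on b4.
In check: yes, from the white knight on d3.
Legal moves: Ka5, Kc4, Kb3.
Count: 3.

3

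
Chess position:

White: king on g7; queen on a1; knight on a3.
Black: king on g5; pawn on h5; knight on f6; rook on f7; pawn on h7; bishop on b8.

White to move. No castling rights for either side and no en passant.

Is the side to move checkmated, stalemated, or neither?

neither

White to move; white king on g7.
In check: yes, from the black rook on f7.
Legal moves for White: Kh8, Kxf7.
White is in check but has 2 legal moves → neither.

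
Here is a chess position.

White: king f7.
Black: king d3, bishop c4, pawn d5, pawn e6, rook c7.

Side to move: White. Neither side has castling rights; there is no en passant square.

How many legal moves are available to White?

White to move; king on f7.
In check: yes, from the black rook on c7.
Legal moves: Kg8, Kf8, Ke8, Kg6, Kf6, Kxe6.
Count: 6.

6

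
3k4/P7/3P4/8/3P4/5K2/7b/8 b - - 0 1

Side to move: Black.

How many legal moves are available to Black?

8

Black to move; king on d8.
In check: no.
Legal moves: Ke8, Kc8, Kd7, Bxd6, Be5, Bf4, Bg3, Bg1.
Count: 8.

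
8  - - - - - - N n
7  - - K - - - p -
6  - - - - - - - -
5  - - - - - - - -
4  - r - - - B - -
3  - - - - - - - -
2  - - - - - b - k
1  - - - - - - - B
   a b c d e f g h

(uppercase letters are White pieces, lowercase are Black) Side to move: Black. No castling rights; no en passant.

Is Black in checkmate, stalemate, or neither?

neither

Black to move; black king on h2.
In check: yes, from the white bishop on f4.
Legal moves for Black: Kh3, Kxh1, Kg1, Rxf4, Bg3.
Black is in check but has 5 legal moves → neither.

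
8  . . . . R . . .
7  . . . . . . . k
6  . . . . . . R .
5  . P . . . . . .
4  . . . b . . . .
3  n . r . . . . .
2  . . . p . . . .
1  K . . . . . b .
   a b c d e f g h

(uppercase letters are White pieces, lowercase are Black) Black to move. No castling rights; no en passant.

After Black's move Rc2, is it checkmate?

After Rc2: white king on a1; in check: yes, from the black bishop on d4.
King squares — b1: attacked by Na3; a2: attacked by Rc2; b2: attacked by Rc2.
White has no legal moves → checkmate.

yes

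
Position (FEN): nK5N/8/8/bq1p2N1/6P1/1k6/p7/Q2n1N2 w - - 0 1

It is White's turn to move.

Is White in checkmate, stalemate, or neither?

neither

White to move; white king on b8.
In check: yes, from the black queen on b5.
Legal moves for White: Kc8, Kxa8, Ka7.
White is in check but has 3 legal moves → neither.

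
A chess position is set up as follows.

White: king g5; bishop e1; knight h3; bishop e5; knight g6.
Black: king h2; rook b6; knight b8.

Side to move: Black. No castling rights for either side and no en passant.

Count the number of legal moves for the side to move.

Black to move; king on h2.
In check: yes, from the white bishop on e5.
Legal moves: Kxh3, Kg2, Kh1.
Count: 3.

3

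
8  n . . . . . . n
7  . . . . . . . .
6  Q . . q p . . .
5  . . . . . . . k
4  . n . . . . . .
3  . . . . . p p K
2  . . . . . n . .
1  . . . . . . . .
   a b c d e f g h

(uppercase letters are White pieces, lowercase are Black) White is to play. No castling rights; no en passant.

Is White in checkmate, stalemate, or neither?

White to move; white king on h3.
In check: yes, from the black knight on f2.
King squares — g2: attacked by Pf3; h2: attacked by Pg3; g3: attacked by Qd6; g4: attacked by Nf2; h4: attacked by Kh5.
Legal moves for White: none.
In check with no legal moves → checkmate.

checkmate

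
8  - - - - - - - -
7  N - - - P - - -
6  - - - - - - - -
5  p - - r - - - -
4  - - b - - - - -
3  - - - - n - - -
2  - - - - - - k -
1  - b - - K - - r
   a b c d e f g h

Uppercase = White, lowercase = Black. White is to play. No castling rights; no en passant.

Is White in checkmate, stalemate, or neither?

White to move; white king on e1.
In check: yes, from the black rook on h1.
King squares — d1: attacked by Rh1; f1: attacked by Rh1; d2: attacked by Rd5; e2: attacked by Bc4; f2: attacked by Kg2.
Legal moves for White: none.
In check with no legal moves → checkmate.

checkmate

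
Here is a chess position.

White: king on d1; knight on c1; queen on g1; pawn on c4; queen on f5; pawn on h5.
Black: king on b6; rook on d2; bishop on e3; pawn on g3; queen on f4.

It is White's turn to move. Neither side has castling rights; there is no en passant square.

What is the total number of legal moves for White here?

1

White to move; king on d1.
In check: yes, from the black rook on d2.
Legal moves: Ke1.
Count: 1.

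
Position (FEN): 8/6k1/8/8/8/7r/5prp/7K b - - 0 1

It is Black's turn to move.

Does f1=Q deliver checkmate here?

After f1=Q: white king on h1; in check: yes, from the black queen on f1.
King squares — g1: attacked by Qf1; g2: attacked by Qf1; h2: attacked by Rg2.
White has no legal moves → checkmate.

yes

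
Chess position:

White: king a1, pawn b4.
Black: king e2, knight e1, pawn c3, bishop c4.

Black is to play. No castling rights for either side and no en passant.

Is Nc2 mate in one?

no

After Nc2: white king on a1; in check: yes, from the black knight on c2.
White has 1 legal reply: Kb1.
In check but a legal move exists → not checkmate.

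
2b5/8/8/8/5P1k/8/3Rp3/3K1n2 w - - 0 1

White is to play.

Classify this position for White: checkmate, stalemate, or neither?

neither

White to move; white king on d1.
In check: yes, from the black pawn on e2.
King squares — c1: available; e1: available; c2: available; d2: own rook; e2: available.
Legal moves for White: Kxe2, Kc2, Ke1, Kc1, Rxe2.
White is in check but has 5 legal moves → neither.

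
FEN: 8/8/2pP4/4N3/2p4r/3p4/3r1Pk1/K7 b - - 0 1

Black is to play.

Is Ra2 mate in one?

After Ra2: white king on a1; in check: yes, from the black rook on a2.
White has 2 legal replies: Kxa2, Kb1.
In check but a legal move exists → not checkmate.

no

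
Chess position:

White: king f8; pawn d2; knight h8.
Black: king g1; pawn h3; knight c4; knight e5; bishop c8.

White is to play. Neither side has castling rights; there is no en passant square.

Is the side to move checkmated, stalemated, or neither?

neither

White to move; white king on f8.
In check: no.
Legal moves for White: Nf7, Ng6, Kg8, Ke8, Kg7, Ke7, d3, d4.
White has 8 legal moves and is not in check → neither.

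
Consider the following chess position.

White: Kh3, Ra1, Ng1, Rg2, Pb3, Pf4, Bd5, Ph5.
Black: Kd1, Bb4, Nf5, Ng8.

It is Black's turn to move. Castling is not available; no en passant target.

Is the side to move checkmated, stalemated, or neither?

checkmate

Black to move; black king on d1.
In check: yes, from the white rook on a1.
King squares — c1: attacked by Ra1; e1: attacked by Ra1; c2: attacked by Rg2; d2: attacked by Rg2; e2: attacked by Ng1.
Legal moves for Black: none.
In check with no legal moves → checkmate.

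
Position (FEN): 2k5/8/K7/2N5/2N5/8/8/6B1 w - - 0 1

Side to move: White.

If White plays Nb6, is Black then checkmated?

no

After Nb6: black king on c8; in check: yes, from the white knight on b6.
Black has 3 legal replies: Kd8, Kb8, Kc7.
In check but a legal move exists → not checkmate.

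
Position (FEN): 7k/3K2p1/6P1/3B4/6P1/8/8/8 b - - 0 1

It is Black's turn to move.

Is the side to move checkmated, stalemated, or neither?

stalemate

Black to move; black king on h8.
In check: no.
King squares — g7: own pawn; h7: attacked by Pg6; g8: attacked by Bd5.
Legal moves for Black: none.
Not in check and no legal moves → stalemate.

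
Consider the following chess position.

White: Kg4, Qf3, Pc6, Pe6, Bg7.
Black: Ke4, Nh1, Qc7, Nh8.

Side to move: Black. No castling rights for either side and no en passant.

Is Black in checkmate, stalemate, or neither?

Black to move; black king on e4.
In check: yes, from the white queen on f3.
King squares — d3: attacked by Qf3; e3: attacked by Qf3; f3: attacked by Kg4; d4: attacked by Bg7; f4: attacked by Qf3; d5: attacked by Qf3; e5: attacked by Bg7; f5: attacked by Qf3.
Legal moves for Black: none.
In check with no legal moves → checkmate.

checkmate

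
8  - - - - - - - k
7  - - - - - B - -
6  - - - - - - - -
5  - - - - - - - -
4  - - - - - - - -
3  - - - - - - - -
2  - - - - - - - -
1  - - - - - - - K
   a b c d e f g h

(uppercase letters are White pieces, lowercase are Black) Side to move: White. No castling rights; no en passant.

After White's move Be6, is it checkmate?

After Be6: black king on h8; in check: no.
Black is not in check, so this cannot be checkmate.

no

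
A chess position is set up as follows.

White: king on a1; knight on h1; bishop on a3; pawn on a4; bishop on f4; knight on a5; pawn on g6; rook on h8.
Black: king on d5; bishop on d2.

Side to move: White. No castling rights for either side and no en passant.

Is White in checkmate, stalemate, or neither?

White to move; white king on a1.
In check: no.
Legal moves for White include: Rg8, Rf8, Re8, Rd8+, Rc8, Rb8, Ra8, Rh7, Rh6, Rh5+, Rh4, Rh3, Rh2, Nb7, Nc6, Nc4, Nb3, Bb8, ... (list truncated; more exist).
White has legal moves and is not in check → neither.

neither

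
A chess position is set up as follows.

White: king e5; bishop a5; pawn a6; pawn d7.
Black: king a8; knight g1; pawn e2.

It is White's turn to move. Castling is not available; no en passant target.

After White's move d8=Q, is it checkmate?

no

After d8=Q: black king on a8; in check: yes, from the white queen on d8.
Black has 1 legal reply: Ka7.
In check but a legal move exists → not checkmate.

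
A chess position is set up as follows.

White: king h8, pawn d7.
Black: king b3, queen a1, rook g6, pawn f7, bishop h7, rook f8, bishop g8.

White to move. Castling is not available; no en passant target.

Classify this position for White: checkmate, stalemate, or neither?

White to move; white king on h8.
In check: yes, from the black queen on a1.
King squares — g7: attacked by Qa1; h7: attacked by Bg8; g8: attacked by Rg6.
Legal moves for White: none.
In check with no legal moves → checkmate.

checkmate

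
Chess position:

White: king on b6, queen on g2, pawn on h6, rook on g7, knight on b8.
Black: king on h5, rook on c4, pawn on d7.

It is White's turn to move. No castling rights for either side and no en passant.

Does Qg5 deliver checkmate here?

yes

After Qg5: black king on h5; in check: yes, from the white queen on g5.
King squares — g4: attacked by Qg5; h4: attacked by Qg5; g5: attacked by Rg7; g6: attacked by Qg5; h6: attacked by Qg5.
Black has no legal moves → checkmate.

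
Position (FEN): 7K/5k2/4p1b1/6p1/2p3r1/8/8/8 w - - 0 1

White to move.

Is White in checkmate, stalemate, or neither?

stalemate

White to move; white king on h8.
In check: no.
King squares — g7: attacked by Kf7; h7: attacked by Bg6; g8: attacked by Kf7.
Legal moves for White: none.
Not in check and no legal moves → stalemate.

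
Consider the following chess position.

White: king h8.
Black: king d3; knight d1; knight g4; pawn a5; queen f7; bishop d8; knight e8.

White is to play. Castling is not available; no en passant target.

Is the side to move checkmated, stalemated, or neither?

White to move; white king on h8.
In check: no.
King squares — g7: attacked by Qf7; h7: attacked by Qf7; g8: attacked by Qf7.
Legal moves for White: none.
Not in check and no legal moves → stalemate.

stalemate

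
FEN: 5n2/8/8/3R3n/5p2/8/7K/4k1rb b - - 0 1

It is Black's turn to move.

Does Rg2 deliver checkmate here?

no

After Rg2: white king on h2; in check: yes, from the black rook on g2.
White has 2 legal replies: Kh3, Kxh1.
In check but a legal move exists → not checkmate.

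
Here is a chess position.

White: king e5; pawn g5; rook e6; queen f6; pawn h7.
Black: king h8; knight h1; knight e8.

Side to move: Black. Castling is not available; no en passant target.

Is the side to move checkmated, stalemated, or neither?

Black to move; black king on h8.
In check: yes, from the white queen on f6.
King squares — g7: attacked by Qf6; h7: available; g8: attacked by Ph7.
Legal moves for Black: Kxh7, Ng7, Nxf6.
Black is in check but has 3 legal moves → neither.

neither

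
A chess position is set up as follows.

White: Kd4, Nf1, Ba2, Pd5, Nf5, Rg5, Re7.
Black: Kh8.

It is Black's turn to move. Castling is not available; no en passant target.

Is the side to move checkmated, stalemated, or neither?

stalemate

Black to move; black king on h8.
In check: no.
King squares — g7: attacked by Nf5; h7: attacked by Re7; g8: attacked by Rg5.
Legal moves for Black: none.
Not in check and no legal moves → stalemate.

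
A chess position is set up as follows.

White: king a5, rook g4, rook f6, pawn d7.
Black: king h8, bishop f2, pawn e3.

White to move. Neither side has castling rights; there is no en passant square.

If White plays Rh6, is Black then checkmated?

After Rh6: black king on h8; in check: yes, from the white rook on h6.
King squares — g7: attacked by Rg4; h7: attacked by Rh6; g8: attacked by Rg4.
Black has no legal moves → checkmate.

yes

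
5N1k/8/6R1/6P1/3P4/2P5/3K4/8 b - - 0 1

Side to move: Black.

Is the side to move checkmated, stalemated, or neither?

Black to move; black king on h8.
In check: no.
King squares — g7: attacked by Rg6; h7: attacked by Nf8; g8: attacked by Rg6.
Legal moves for Black: none.
Not in check and no legal moves → stalemate.

stalemate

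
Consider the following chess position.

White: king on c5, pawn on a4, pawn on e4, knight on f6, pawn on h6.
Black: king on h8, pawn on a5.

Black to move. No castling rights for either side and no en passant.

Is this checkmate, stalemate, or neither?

stalemate

Black to move; black king on h8.
In check: no.
King squares — g7: attacked by Ph6; h7: attacked by Nf6; g8: attacked by Nf6.
Legal moves for Black: none.
Not in check and no legal moves → stalemate.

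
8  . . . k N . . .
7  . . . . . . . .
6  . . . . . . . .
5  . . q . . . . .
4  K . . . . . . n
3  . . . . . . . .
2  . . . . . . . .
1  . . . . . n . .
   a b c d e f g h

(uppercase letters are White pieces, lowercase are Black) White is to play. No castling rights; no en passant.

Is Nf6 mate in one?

no

After Nf6: black king on d8; in check: no.
Black is not in check, so this cannot be checkmate.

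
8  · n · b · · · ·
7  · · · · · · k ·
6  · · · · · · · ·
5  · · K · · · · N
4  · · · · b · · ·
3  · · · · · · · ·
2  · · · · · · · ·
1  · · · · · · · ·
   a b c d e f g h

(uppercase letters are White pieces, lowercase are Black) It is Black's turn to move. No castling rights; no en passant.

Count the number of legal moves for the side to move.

7

Black to move; king on g7.
In check: yes, from the white knight on h5.
Legal moves: Kh8, Kg8, Kf8, Kh7, Kf7, Kh6, Kg6.
Count: 7.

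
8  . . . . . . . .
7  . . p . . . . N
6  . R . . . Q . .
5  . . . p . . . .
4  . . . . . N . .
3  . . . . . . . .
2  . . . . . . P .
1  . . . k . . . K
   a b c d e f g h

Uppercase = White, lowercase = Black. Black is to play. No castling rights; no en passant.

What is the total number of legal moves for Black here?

Black to move; king on d1.
In check: no.
Legal moves: Kd2, Kc2, Ke1, Kc1, cxb6, c6, d4, c5.
Count: 8.

8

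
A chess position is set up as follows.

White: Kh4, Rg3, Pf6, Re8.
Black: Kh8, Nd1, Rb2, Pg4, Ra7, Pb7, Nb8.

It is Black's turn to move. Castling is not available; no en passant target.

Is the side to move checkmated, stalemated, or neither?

Black to move; black king on h8.
In check: yes, from the white rook on e8.
King squares — g7: attacked by Pf6; h7: available; g8: attacked by Re8.
Legal moves for Black: Kh7.
Black is in check but has 1 legal move → neither.

neither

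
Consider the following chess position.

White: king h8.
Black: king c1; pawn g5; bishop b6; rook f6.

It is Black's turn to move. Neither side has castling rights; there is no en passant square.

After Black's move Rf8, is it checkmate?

no

After Rf8: white king on h8; in check: yes, from the black rook on f8.
White has 2 legal replies: Kh7, Kg7.
In check but a legal move exists → not checkmate.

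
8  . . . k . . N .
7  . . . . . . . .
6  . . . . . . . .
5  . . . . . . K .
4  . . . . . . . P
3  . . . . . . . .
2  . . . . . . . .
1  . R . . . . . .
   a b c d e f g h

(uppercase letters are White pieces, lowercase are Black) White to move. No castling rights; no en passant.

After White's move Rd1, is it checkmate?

no

After Rd1: black king on d8; in check: yes, from the white rook on d1.
Black has 3 legal replies: Ke8, Kc8, Kc7.
In check but a legal move exists → not checkmate.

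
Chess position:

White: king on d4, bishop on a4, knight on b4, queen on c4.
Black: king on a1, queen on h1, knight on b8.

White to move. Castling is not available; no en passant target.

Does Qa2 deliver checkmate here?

After Qa2: black king on a1; in check: yes, from the white queen on a2.
King squares — b1: attacked by Qa2; a2: attacked by Nb4; b2: attacked by Qa2.
Black has no legal moves → checkmate.

yes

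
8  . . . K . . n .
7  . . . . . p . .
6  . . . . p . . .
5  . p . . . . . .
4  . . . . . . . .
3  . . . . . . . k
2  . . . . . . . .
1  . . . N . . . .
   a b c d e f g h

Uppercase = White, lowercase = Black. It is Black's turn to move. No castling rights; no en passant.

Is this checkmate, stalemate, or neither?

Black to move; black king on h3.
In check: no.
Legal moves for Black: Ne7, Nh6, Nf6, Kh4, Kg4, Kg3, Kh2, Kg2, f6, e5, b4, f5.
Black has 12 legal moves and is not in check → neither.

neither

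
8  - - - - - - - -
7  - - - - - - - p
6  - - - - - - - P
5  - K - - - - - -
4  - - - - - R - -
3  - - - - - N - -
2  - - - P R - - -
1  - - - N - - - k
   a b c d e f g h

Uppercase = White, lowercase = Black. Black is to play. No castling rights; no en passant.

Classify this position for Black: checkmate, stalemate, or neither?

stalemate

Black to move; black king on h1.
In check: no.
King squares — g1: attacked by Nf3; g2: attacked by Re2; h2: attacked by Re2.
Legal moves for Black: none.
Not in check and no legal moves → stalemate.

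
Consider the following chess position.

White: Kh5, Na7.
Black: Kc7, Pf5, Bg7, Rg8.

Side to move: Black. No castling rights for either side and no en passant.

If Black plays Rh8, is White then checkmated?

After Rh8: white king on h5; in check: yes, from the black rook on h8.
White has 2 legal replies: Kg6, Kg5.
In check but a legal move exists → not checkmate.

no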